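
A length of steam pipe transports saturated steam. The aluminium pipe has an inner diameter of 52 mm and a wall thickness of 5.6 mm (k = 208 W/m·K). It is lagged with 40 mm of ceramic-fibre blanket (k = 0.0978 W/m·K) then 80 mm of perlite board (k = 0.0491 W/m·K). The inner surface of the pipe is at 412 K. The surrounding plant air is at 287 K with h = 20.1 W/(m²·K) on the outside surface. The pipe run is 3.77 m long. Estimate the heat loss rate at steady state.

Q ≈ 124 W

For a radial system each layer contributes R = ln(r_out/r_in)/(2πkL); films add R = 1/(hA).
R_aluminium pipe wall = ln(31.6/26)/(2π×208×3.77) = 3.959×10^-5 K/W
R_ceramic-fibre blanket = ln(71.6/31.6)/(2π×0.0978×3.77) = 0.3531 K/W
R_perlite board = ln(151.6/71.6)/(2π×0.0491×3.77) = 0.645 K/W
R_outer film = 1/(h_o·2πr_oL) = 1/(20.1×2π×0.1516×3.77) = 0.01385 K/W
R_total = 1.012 K/W
Q = ΔT/R_total = 125/1.012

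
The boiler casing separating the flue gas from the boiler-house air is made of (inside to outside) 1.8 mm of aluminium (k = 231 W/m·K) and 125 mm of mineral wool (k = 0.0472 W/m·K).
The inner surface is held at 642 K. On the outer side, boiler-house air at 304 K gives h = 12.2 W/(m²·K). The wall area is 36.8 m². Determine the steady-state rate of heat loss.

Treating each layer as a thermal resistance in series:
R_aluminium = L/(kA) = 0.0018/(231×36.8) = 2.117×10^-7 K/W
R_mineral wool = L/(kA) = 0.125/(0.0472×36.8) = 0.07196 K/W
R_outer film = 1/(h_o·A) = 1/(12.2×36.8) = 0.002227 K/W
R_total = 0.07419 K/W
Q = ΔT / R_total = 338 / 0.07419

Q ≈ 4560 W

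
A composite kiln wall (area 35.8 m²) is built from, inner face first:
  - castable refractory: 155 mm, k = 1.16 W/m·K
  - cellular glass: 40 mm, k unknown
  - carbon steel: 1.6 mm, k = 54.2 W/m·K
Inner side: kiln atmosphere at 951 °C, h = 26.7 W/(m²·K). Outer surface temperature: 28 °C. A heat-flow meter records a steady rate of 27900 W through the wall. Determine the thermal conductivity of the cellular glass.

Treating each layer as a thermal resistance in series:
R_inner film = 1/(h_i·A) = 1/(26.7×35.8) = 0.001046 K/W
R_castable refractory = L/(kA) = 0.155/(1.16×35.8) = 0.003732 K/W
R_carbon steel = L/(kA) = 0.0016/(54.2×35.8) = 8.246×10^-7 K/W
Sum of known resistances R_other = 0.004779 K/W
Total R = ΔT/Q = 923/27900 = 0.03308 K/W
R_cellular glass = R_total − R_other = 0.0283 K/W
k = L/(R·A) = 0.04/(0.0283×35.8)

k ≈ 0.0395 W/(m·K)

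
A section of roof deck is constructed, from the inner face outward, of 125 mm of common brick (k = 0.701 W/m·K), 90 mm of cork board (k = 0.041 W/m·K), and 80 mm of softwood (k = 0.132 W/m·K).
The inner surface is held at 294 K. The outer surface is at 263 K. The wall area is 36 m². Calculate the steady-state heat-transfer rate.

Q ≈ 375 W

Using the resistance-network approach (series):
R_common brick = L/(kA) = 0.125/(0.701×36) = 0.004953 K/W
R_cork board = L/(kA) = 0.09/(0.041×36) = 0.06098 K/W
R_softwood = L/(kA) = 0.08/(0.132×36) = 0.01684 K/W
R_total = 0.08276 K/W
Q = ΔT / R_total = 31 / 0.08276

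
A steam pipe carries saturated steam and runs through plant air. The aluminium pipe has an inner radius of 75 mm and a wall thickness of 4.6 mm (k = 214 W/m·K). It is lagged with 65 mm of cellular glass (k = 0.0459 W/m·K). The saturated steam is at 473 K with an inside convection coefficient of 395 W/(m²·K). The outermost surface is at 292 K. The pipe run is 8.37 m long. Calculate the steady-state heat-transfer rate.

Per-layer cylindrical resistances, series-summed:
R_inner film = 1/(h_i·2πr₁L) = 1/(395×2π×0.075×8.37) = 6.419×10^-4 K/W
R_aluminium pipe wall = ln(79.6/75)/(2π×214×8.37) = 5.289×10^-6 K/W
R_cellular glass = ln(144.6/79.6)/(2π×0.0459×8.37) = 0.2473 K/W
R_total = 0.2479 K/W
Q = ΔT/R_total = 181/0.2479

Q ≈ 730 W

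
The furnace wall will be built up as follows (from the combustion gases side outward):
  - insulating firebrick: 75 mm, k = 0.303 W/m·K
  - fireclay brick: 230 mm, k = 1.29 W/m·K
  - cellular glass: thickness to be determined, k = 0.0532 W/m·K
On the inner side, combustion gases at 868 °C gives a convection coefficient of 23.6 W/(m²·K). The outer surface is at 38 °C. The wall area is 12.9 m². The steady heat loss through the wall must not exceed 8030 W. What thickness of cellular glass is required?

Using the resistance-network approach (series):
R_inner film = 1/(h_i·A) = 1/(23.6×12.9) = 0.003285 K/W
R_insulating firebrick = L/(kA) = 0.075/(0.303×12.9) = 0.01919 K/W
R_fireclay brick = L/(kA) = 0.23/(1.29×12.9) = 0.01382 K/W
Sum of the known resistances R_other = 0.03629 K/W
Required total resistance R_tot = ΔT/Q_allow = 830/8030 = 0.1034 K/W
R_cellular glass = R_tot − R_other = 0.06707 K/W
L = R·k·A = 0.06707×0.0532×12.9

L ≈ 46 mm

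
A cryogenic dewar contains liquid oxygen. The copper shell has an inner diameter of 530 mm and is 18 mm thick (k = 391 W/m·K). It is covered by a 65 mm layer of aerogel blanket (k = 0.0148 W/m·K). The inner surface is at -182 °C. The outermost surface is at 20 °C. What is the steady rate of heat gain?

For a spherical shell R = (1/r₁ − 1/r₂)/(4πk); film R = 1/(h·4πr²). In series:
R_copper shell = (1/0.265 − 1/0.283)/(4π×391) = 4.885×10^-5 K/W
R_aerogel blanket = (1/0.283 − 1/0.348)/(4π×0.0148) = 3.549 K/W
R_total = 3.549 K/W
Q = ΔT/R_total = 202/3.549

Q ≈ 56.9 W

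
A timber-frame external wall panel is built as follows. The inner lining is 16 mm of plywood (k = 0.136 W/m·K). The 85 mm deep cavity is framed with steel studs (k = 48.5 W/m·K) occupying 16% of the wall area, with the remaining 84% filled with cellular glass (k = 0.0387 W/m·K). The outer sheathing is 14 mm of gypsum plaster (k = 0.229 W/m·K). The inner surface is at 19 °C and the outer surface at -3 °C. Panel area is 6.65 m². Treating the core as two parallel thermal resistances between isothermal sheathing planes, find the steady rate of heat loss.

Sheathing layers in series; stud and cavity paths in parallel between them.
R_inner = 0.016/(0.136×6.65) = 0.01769 K/W
R_stud  = 0.085/(48.5×0.16×6.65) = 0.001647 K/W
R_cav   = 0.085/(0.0387×0.84×6.65) = 0.3932 K/W
1/R_core = 1/R_stud + 1/R_cav → R_core = 0.00164 K/W
R_outer = 0.014/(0.229×6.65) = 0.009193 K/W
R_total = 0.02852 K/W
Q = ΔT/R_total = 22/0.02852

Q ≈ 771 W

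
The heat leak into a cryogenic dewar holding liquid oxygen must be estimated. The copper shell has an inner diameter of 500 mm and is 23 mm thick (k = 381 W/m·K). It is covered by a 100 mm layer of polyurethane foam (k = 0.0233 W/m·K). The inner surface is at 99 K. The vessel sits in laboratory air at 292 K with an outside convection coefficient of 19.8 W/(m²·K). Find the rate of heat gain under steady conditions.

For a spherical shell R = (1/r₁ − 1/r₂)/(4πk); film R = 1/(h·4πr²). In series:
R_copper shell = (1/0.25 − 1/0.273)/(4π×381) = 7.039×10^-5 K/W
R_polyurethane foam = (1/0.273 − 1/0.373)/(4π×0.0233) = 3.354 K/W
R_outer film = 1/(h·4πr_o²) = 1/(19.8×4π×0.373²) = 0.02889 K/W
R_total = 3.383 K/W
Q = ΔT/R_total = 193/3.383

Q ≈ 57.1 W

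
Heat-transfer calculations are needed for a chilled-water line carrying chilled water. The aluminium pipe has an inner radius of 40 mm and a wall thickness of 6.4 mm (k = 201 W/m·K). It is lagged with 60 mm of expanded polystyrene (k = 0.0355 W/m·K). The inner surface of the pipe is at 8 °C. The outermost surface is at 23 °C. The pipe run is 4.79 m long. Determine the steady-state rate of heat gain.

Radial resistances (cylindrical: R_cond = ln(r_o/r_i)/(2πkL), R_conv = 1/(h·2πrL)):
R_aluminium pipe wall = ln(46.4/40)/(2π×201×4.79) = 2.453×10^-5 K/W
R_expanded polystyrene = ln(106.4/46.4)/(2π×0.0355×4.79) = 0.7768 K/W
R_total = 0.7768 K/W
Q = ΔT/R_total = 15/0.7768

Q ≈ 19.3 W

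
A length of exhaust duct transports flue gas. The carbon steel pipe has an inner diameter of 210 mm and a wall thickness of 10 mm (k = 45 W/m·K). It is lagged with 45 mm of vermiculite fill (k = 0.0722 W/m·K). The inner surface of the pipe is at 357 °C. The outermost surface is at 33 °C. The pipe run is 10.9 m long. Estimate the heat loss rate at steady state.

Q ≈ 4850 W

For a radial system each layer contributes R = ln(r_out/r_in)/(2πkL); films add R = 1/(hA).
R_carbon steel pipe wall = ln(115/105)/(2π×45×10.9) = 2.952×10^-5 K/W
R_vermiculite fill = ln(160/115)/(2π×0.0722×10.9) = 0.06679 K/W
R_total = 0.06682 K/W
Q = ΔT/R_total = 324/0.06682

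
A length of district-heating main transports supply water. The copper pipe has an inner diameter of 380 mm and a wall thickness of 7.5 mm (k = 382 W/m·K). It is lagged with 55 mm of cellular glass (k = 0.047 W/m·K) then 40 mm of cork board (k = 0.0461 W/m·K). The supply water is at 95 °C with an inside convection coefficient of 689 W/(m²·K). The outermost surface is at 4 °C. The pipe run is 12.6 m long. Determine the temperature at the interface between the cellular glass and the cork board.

T ≈ 38.5 °C

For a radial system each layer contributes R = ln(r_out/r_in)/(2πkL); films add R = 1/(hA).
R_inner film = 1/(h_i·2πr₁L) = 1/(689×2π×0.19×12.6) = 9.649×10^-5 K/W
R_copper pipe wall = ln(197.5/190)/(2π×382×12.6) = 1.28×10^-6 K/W
R_cellular glass = ln(252.5/197.5)/(2π×0.047×12.6) = 0.06603 K/W
R_cork board = ln(292.5/252.5)/(2π×0.0461×12.6) = 0.04029 K/W
R_total = 0.1064 K/W
Q = ΔT/R_total = 91/0.1064
Q = 855 W
T_interface = T_inner − Q·ΣR(inner→interface) = 95 − 855×0.06612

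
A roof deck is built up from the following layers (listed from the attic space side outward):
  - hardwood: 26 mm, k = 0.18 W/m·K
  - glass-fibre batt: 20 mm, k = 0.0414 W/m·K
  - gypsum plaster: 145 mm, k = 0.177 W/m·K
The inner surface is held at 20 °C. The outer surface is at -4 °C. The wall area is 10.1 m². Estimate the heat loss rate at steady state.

Treating each layer as a thermal resistance in series:
R_hardwood = L/(kA) = 0.026/(0.18×10.1) = 0.0143 K/W
R_glass-fibre batt = L/(kA) = 0.02/(0.0414×10.1) = 0.04783 K/W
R_gypsum plaster = L/(kA) = 0.145/(0.177×10.1) = 0.08111 K/W
R_total = 0.1432 K/W
Q = ΔT / R_total = 24 / 0.1432

Q ≈ 168 W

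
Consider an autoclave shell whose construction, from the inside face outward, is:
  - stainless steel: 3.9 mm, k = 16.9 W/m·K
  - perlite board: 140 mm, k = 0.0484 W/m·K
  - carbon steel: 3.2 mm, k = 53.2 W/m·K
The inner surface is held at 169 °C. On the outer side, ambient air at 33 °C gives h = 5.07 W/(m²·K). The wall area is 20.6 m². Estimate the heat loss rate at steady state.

Q ≈ 907 W

Thermal resistances in series:
R_stainless steel = L/(kA) = 0.0039/(16.9×20.6) = 1.12×10^-5 K/W
R_perlite board = L/(kA) = 0.14/(0.0484×20.6) = 0.1404 K/W
R_carbon steel = L/(kA) = 0.0032/(53.2×20.6) = 2.92×10^-6 K/W
R_outer film = 1/(h_o·A) = 1/(5.07×20.6) = 0.009575 K/W
R_total = 0.15 K/W
Q = ΔT / R_total = 136 / 0.15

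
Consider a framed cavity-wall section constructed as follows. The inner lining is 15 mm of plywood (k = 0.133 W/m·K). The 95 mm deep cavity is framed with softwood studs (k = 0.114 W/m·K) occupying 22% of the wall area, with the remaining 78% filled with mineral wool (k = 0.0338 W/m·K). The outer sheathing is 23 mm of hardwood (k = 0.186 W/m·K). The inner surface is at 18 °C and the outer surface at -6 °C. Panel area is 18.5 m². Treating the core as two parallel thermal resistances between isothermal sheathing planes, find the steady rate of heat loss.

Sheathing layers in series; stud and cavity paths in parallel between them.
R_inner = 0.015/(0.133×18.5) = 0.006096 K/W
R_stud  = 0.095/(0.114×0.22×18.5) = 0.2048 K/W
R_cav   = 0.095/(0.0338×0.78×18.5) = 0.1948 K/W
1/R_core = 1/R_stud + 1/R_cav → R_core = 0.09982 K/W
R_outer = 0.023/(0.186×18.5) = 0.006684 K/W
R_total = 0.1126 K/W
Q = ΔT/R_total = 24/0.1126

Q ≈ 213 W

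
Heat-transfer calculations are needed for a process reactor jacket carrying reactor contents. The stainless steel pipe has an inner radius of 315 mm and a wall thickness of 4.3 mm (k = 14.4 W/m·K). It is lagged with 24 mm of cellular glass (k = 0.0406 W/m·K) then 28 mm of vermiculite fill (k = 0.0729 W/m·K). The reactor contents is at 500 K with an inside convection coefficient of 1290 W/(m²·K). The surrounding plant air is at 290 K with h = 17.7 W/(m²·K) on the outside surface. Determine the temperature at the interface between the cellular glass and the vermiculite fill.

Treating each annulus and film as a series resistance:
R_inner film = 1/(h_i·2πr₁L) = 1/(1290×2π×0.315×1) = 3.917×10^-4 K/W
R_stainless steel pipe wall = ln(319.3/315)/(2π×14.4×1) = 1.499×10^-4 K/W
R_cellular glass = ln(343.3/319.3)/(2π×0.0406×1) = 0.2841 K/W
R_vermiculite fill = ln(371.3/343.3)/(2π×0.0729×1) = 0.1712 K/W
R_outer film = 1/(h_o·2πr_oL) = 1/(17.7×2π×0.3713×1) = 0.02422 K/W
R_total = 0.48 K/W
Q = ΔT/R_total = 210/0.48
Q = 437 W/m
T_interface = T_inner − Q·ΣR(inner→interface) = 500 − 437×0.2846

T ≈ 375 K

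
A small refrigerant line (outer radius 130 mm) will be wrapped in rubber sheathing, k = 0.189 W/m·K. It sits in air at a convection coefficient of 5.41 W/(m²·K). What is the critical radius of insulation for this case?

For a cylinder r_cr = k/h = 0.189/5.41
r_cr = 34.9 mm; since the bare radius (130 mm) is above r_cr, any added insulation will reduce heat loss.

r_cr ≈ 34.9 mm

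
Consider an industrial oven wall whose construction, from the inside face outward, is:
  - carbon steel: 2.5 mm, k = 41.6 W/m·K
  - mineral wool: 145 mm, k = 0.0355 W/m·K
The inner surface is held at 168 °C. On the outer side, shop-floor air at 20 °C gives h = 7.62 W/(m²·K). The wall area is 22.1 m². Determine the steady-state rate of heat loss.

Series thermal resistances:
R_carbon steel = L/(kA) = 0.0025/(41.6×22.1) = 2.719×10^-6 K/W
R_mineral wool = L/(kA) = 0.145/(0.0355×22.1) = 0.1848 K/W
R_outer film = 1/(h_o·A) = 1/(7.62×22.1) = 0.005938 K/W
R_total = 0.1908 K/W
Q = ΔT / R_total = 148 / 0.1908

Q ≈ 776 W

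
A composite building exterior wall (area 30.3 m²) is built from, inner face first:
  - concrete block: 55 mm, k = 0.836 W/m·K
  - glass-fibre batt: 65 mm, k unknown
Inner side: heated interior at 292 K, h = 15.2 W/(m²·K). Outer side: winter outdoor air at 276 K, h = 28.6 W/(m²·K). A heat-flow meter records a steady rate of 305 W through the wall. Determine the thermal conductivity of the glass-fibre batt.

k ≈ 0.0457 W/(m·K)

Treating each layer as a thermal resistance in series:
R_inner film = 1/(h_i·A) = 1/(15.2×30.3) = 0.002171 K/W
R_concrete block = L/(kA) = 0.055/(0.836×30.3) = 0.002171 K/W
R_outer film = 1/(h_o·A) = 1/(28.6×30.3) = 0.001154 K/W
Sum of known resistances R_other = 0.005497 K/W
Total R = ΔT/Q = 16/305 = 0.05246 K/W
R_glass-fibre batt = R_total − R_other = 0.04696 K/W
k = L/(R·A) = 0.065/(0.04696×30.3)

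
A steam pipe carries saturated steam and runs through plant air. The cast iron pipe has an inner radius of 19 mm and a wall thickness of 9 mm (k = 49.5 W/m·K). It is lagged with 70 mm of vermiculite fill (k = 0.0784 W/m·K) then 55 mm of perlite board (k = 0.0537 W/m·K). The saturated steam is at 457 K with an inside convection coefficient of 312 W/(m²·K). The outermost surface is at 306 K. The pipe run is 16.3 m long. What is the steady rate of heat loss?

Per-layer cylindrical resistances, series-summed:
R_inner film = 1/(h_i·2πr₁L) = 1/(312×2π×0.019×16.3) = 0.001647 K/W
R_cast iron pipe wall = ln(28/19)/(2π×49.5×16.3) = 7.649×10^-5 K/W
R_vermiculite fill = ln(98/28)/(2π×0.0784×16.3) = 0.156 K/W
R_perlite board = ln(153/98)/(2π×0.0537×16.3) = 0.081 K/W
R_total = 0.2387 K/W
Q = ΔT/R_total = 151/0.2387

Q ≈ 632 W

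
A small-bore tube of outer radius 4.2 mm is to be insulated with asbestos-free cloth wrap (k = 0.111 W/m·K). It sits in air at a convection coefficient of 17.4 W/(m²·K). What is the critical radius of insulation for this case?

r_cr ≈ 6.38 mm

For a cylinder r_cr = k/h = 0.111/17.4
r_cr = 6.38 mm; since the bare radius (4.2 mm) is below r_cr, adding a thin layer of insulation will *increase* heat loss.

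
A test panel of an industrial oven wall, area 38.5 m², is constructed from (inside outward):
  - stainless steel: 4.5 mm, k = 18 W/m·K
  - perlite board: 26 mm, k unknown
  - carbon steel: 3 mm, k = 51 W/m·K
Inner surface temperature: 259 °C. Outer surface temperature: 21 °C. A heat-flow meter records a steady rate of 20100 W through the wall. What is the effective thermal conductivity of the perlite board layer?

k ≈ 0.0571 W/(m·K)

Using the resistance-network approach (series):
R_stainless steel = L/(kA) = 0.0045/(18×38.5) = 6.494×10^-6 K/W
R_carbon steel = L/(kA) = 0.003/(51×38.5) = 1.528×10^-6 K/W
Sum of known resistances R_other = 8.021×10^-6 K/W
Total R = ΔT/Q = 238/20100 = 0.01184 K/W
R_perlite board = R_total − R_other = 0.01183 K/W
k = L/(R·A) = 0.026/(0.01183×38.5)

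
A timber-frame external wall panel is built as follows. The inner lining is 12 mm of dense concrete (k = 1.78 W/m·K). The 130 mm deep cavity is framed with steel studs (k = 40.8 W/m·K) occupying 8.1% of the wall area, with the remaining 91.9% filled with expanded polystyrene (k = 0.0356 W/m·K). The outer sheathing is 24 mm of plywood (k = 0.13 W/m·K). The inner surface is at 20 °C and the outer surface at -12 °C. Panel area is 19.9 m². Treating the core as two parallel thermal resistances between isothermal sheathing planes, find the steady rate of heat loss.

Q ≈ 2760 W

Sheathing layers in series; stud and cavity paths in parallel between them.
R_inner = 0.012/(1.78×19.9) = 3.388×10^-4 K/W
R_stud  = 0.13/(40.8×0.081×19.9) = 0.001977 K/W
R_cav   = 0.13/(0.0356×0.919×19.9) = 0.1997 K/W
1/R_core = 1/R_stud + 1/R_cav → R_core = 0.001957 K/W
R_outer = 0.024/(0.13×19.9) = 0.009277 K/W
R_total = 0.01157 K/W
Q = ΔT/R_total = 32/0.01157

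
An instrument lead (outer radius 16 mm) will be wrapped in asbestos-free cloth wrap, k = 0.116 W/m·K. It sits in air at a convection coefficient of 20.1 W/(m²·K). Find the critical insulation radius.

For a cylinder r_cr = k/h = 0.116/20.1
r_cr = 5.77 mm; since the bare radius (16 mm) is above r_cr, any added insulation will reduce heat loss.

r_cr ≈ 5.77 mm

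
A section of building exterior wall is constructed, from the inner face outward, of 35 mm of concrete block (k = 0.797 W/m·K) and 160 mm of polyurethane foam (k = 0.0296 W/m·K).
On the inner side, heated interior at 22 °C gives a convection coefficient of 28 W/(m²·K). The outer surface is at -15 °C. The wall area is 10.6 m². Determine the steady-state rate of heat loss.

Model the wall as resistances in series:
R_inner film = 1/(h_i·A) = 1/(28×10.6) = 0.003369 K/W
R_concrete block = L/(kA) = 0.035/(0.797×10.6) = 0.004143 K/W
R_polyurethane foam = L/(kA) = 0.16/(0.0296×10.6) = 0.5099 K/W
R_total = 0.5175 K/W
Q = ΔT / R_total = 37 / 0.5175

Q ≈ 71.5 W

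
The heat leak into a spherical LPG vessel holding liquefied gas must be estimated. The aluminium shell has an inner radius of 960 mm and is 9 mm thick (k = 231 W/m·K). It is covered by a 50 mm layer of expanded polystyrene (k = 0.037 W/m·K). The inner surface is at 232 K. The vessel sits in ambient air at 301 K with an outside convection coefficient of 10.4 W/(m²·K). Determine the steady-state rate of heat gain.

Q ≈ 593 W

Each spherical layer contributes R = (1/r_i − 1/r_o)/(4πk):
R_aluminium shell = (1/0.96 − 1/0.969)/(4π×231) = 3.333×10^-6 K/W
R_expanded polystyrene = (1/0.969 − 1/1.019)/(4π×0.037) = 0.1089 K/W
R_outer film = 1/(h·4πr_o²) = 1/(10.4×4π×1.019²) = 0.007369 K/W
R_total = 0.1163 K/W
Q = ΔT/R_total = 69/0.1163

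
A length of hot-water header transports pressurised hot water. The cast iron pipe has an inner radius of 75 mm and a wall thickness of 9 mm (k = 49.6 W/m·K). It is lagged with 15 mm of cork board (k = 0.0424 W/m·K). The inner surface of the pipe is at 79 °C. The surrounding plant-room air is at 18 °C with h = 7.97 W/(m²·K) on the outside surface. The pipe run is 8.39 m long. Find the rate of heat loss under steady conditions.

Q ≈ 625 W

For a radial system each layer contributes R = ln(r_out/r_in)/(2πkL); films add R = 1/(hA).
R_cast iron pipe wall = ln(84/75)/(2π×49.6×8.39) = 4.334×10^-5 K/W
R_cork board = ln(99/84)/(2π×0.0424×8.39) = 0.07351 K/W
R_outer film = 1/(h_o·2πr_oL) = 1/(7.97×2π×0.099×8.39) = 0.02404 K/W
R_total = 0.09759 K/W
Q = ΔT/R_total = 61/0.09759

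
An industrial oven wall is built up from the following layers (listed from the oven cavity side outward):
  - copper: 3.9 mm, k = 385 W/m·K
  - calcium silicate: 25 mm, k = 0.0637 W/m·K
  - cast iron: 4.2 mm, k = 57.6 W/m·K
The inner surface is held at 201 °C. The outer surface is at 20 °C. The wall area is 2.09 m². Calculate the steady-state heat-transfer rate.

Treating each layer as a thermal resistance in series:
R_copper = L/(kA) = 0.0039/(385×2.09) = 4.847×10^-6 K/W
R_calcium silicate = L/(kA) = 0.025/(0.0637×2.09) = 0.1878 K/W
R_cast iron = L/(kA) = 0.0042/(57.6×2.09) = 3.489×10^-5 K/W
R_total = 0.1878 K/W
Q = ΔT / R_total = 181 / 0.1878

Q ≈ 964 W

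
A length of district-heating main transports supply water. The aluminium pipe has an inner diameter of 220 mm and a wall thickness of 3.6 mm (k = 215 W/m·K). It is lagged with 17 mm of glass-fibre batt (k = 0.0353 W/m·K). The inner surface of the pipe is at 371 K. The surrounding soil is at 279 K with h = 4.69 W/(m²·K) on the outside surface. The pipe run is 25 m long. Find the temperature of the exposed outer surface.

Per-layer cylindrical resistances, series-summed:
R_aluminium pipe wall = ln(113.6/110)/(2π×215×25) = 9.535×10^-7 K/W
R_glass-fibre batt = ln(130.6/113.6)/(2π×0.0353×25) = 0.02515 K/W
R_outer film = 1/(h_o·2πr_oL) = 1/(4.69×2π×0.1306×25) = 0.01039 K/W
R_total = 0.03554 K/W
Q = ΔT/R_total = 92/0.03554
Q = 2590 W
T_interface = T_inner − Q·ΣR(inner→interface) = 371 − 2590×0.02515

T ≈ 306 K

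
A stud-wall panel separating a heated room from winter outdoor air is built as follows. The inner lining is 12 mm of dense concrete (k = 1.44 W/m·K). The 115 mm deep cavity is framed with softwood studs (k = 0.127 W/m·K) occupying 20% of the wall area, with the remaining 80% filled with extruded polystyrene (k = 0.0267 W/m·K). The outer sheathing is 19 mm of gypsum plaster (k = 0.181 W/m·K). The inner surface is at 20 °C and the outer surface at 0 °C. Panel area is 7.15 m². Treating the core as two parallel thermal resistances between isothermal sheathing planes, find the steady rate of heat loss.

Q ≈ 55.6 W

Sheathing layers in series; stud and cavity paths in parallel between them.
R_inner = 0.012/(1.44×7.15) = 0.001166 K/W
R_stud  = 0.115/(0.127×0.2×7.15) = 0.6332 K/W
R_cav   = 0.115/(0.0267×0.8×7.15) = 0.753 K/W
1/R_core = 1/R_stud + 1/R_cav → R_core = 0.344 K/W
R_outer = 0.019/(0.181×7.15) = 0.01468 K/W
R_total = 0.3598 K/W
Q = ΔT/R_total = 20/0.3598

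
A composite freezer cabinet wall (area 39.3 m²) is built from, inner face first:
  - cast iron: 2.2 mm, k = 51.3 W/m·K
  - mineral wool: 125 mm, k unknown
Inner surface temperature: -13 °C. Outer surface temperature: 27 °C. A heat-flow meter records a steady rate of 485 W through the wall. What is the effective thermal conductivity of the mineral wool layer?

k ≈ 0.0386 W/(m·K)

Series thermal resistances:
R_cast iron = L/(kA) = 0.0022/(51.3×39.3) = 1.091×10^-6 K/W
Sum of known resistances R_other = 1.091×10^-6 K/W
Total R = ΔT/Q = 40/485 = 0.08247 K/W
R_mineral wool = R_total − R_other = 0.08247 K/W
k = L/(R·A) = 0.125/(0.08247×39.3)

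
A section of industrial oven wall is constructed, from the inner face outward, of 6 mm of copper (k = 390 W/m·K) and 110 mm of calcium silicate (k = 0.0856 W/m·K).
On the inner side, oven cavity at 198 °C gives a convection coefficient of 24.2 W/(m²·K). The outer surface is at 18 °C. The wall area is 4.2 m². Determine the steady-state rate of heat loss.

Series thermal resistances:
R_inner film = 1/(h_i·A) = 1/(24.2×4.2) = 0.009839 K/W
R_copper = L/(kA) = 0.006/(390×4.2) = 3.663×10^-6 K/W
R_calcium silicate = L/(kA) = 0.11/(0.0856×4.2) = 0.306 K/W
R_total = 0.3158 K/W
Q = ΔT / R_total = 180 / 0.3158

Q ≈ 570 W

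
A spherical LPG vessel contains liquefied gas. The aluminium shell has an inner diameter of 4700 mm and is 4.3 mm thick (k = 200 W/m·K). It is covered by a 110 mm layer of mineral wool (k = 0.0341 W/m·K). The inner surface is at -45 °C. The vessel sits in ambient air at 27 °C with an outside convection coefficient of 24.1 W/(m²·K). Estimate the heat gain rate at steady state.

Q ≈ 1610 W

For a spherical shell R = (1/r₁ − 1/r₂)/(4πk); film R = 1/(h·4πr²). In series:
R_aluminium shell = (1/2.35 − 1/2.3543)/(4π×200) = 3.092×10^-7 K/W
R_mineral wool = (1/2.3543 − 1/2.4643)/(4π×0.0341) = 0.04425 K/W
R_outer film = 1/(h·4πr_o²) = 1/(24.1×4π×2.4643²) = 5.437×10^-4 K/W
R_total = 0.04479 K/W
Q = ΔT/R_total = 72/0.04479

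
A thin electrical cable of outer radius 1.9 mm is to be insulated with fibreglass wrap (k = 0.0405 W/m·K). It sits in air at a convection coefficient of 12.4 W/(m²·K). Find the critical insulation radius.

For a cylinder r_cr = k/h = 0.0405/12.4
r_cr = 3.27 mm; since the bare radius (1.9 mm) is below r_cr, adding a thin layer of insulation will *increase* heat loss.

r_cr ≈ 3.27 mm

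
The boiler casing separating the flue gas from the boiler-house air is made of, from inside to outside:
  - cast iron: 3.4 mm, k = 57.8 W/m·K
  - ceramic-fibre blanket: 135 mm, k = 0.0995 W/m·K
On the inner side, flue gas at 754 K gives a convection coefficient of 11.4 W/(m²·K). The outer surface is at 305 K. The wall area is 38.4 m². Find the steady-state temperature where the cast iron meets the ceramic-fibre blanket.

T ≈ 727 K

Series thermal resistances:
R_inner film = 1/(h_i·A) = 1/(11.4×38.4) = 0.002284 K/W
R_cast iron = L/(kA) = 0.0034/(57.8×38.4) = 1.532×10^-6 K/W
R_ceramic-fibre blanket = L/(kA) = 0.135/(0.0995×38.4) = 0.03533 K/W
R_total = 0.03762 K/W;  Q = ΔT/R_total = 449/0.03762 = 11940 W
T_interface = T_inner − Q·ΣR(inner→interface) = 754 − 11900×0.002286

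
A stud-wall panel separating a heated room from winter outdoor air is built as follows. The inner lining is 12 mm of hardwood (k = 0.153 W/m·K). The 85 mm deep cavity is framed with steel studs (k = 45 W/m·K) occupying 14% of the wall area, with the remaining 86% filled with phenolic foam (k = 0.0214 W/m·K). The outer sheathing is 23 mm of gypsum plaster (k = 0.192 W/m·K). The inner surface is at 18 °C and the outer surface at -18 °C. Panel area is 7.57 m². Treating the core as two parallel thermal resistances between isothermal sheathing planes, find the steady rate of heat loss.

Sheathing layers in series; stud and cavity paths in parallel between them.
R_inner = 0.012/(0.153×7.57) = 0.01036 K/W
R_stud  = 0.085/(45×0.14×7.57) = 0.001782 K/W
R_cav   = 0.085/(0.0214×0.86×7.57) = 0.6101 K/W
1/R_core = 1/R_stud + 1/R_cav → R_core = 0.001777 K/W
R_outer = 0.023/(0.192×7.57) = 0.01582 K/W
R_total = 0.02796 K/W
Q = ΔT/R_total = 36/0.02796

Q ≈ 1290 W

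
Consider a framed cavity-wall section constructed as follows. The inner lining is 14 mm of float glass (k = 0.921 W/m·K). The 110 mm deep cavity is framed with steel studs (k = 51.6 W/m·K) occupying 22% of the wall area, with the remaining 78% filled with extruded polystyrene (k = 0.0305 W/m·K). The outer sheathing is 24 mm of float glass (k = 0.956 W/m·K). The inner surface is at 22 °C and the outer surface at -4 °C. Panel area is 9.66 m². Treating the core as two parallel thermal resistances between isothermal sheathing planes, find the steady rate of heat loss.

Q ≈ 5030 W

Sheathing layers in series; stud and cavity paths in parallel between them.
R_inner = 0.014/(0.921×9.66) = 0.001574 K/W
R_stud  = 0.11/(51.6×0.22×9.66) = 0.001003 K/W
R_cav   = 0.11/(0.0305×0.78×9.66) = 0.4787 K/W
1/R_core = 1/R_stud + 1/R_cav → R_core = 0.001001 K/W
R_outer = 0.024/(0.956×9.66) = 0.002599 K/W
R_total = 0.005173 K/W
Q = ΔT/R_total = 26/0.005173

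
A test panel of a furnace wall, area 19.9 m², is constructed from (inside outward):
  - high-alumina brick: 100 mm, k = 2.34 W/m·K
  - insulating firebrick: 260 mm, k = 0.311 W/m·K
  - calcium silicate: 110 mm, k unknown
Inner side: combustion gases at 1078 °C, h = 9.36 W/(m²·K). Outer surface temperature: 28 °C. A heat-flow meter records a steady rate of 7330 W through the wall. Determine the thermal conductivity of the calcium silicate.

Using the resistance-network approach (series):
R_inner film = 1/(h_i·A) = 1/(9.36×19.9) = 0.005369 K/W
R_high-alumina brick = L/(kA) = 0.1/(2.34×19.9) = 0.002147 K/W
R_insulating firebrick = L/(kA) = 0.26/(0.311×19.9) = 0.04201 K/W
Sum of known resistances R_other = 0.04953 K/W
Total R = ΔT/Q = 1050/7330 = 0.1432 K/W
R_calcium silicate = R_total − R_other = 0.09372 K/W
k = L/(R·A) = 0.11/(0.09372×19.9)

k ≈ 0.059 W/(m·K)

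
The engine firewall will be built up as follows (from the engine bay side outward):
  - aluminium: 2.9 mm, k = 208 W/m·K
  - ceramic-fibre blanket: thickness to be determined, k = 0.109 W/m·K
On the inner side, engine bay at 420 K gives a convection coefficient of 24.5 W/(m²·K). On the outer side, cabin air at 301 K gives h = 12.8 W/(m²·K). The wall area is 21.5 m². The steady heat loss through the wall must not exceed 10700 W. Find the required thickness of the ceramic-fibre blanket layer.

Treating each layer as a thermal resistance in series:
R_inner film = 1/(h_i·A) = 1/(24.5×21.5) = 0.001898 K/W
R_aluminium = L/(kA) = 0.0029/(208×21.5) = 6.485×10^-7 K/W
R_outer film = 1/(h_o·A) = 1/(12.8×21.5) = 0.003634 K/W
Sum of the known resistances R_other = 0.005533 K/W
Required total resistance R_tot = ΔT/Q_allow = 119/10700 = 0.01112 K/W
R_ceramic-fibre blanket = R_tot − R_other = 0.005589 K/W
L = R·k·A = 0.005589×0.109×21.5

L ≈ 13.1 mm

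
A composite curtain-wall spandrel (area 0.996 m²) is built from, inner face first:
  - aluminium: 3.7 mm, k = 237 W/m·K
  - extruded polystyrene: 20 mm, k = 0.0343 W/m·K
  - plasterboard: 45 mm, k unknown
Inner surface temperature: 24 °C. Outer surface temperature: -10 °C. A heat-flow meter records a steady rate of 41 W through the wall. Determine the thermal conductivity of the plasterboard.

k ≈ 0.185 W/(m·K)

Using the resistance-network approach (series):
R_aluminium = L/(kA) = 0.0037/(237×0.996) = 1.567×10^-5 K/W
R_extruded polystyrene = L/(kA) = 0.02/(0.0343×0.996) = 0.5854 K/W
Sum of known resistances R_other = 0.5854 K/W
Total R = ΔT/Q = 34/41 = 0.8293 K/W
R_plasterboard = R_total − R_other = 0.2438 K/W
k = L/(R·A) = 0.045/(0.2438×0.996)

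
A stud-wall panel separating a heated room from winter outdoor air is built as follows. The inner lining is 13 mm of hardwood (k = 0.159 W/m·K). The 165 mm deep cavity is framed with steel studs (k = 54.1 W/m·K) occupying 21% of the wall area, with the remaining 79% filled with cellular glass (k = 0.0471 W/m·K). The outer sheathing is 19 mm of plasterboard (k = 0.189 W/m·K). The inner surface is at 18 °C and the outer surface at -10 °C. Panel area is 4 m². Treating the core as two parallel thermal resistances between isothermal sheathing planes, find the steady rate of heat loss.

Sheathing layers in series; stud and cavity paths in parallel between them.
R_inner = 0.013/(0.159×4) = 0.02044 K/W
R_stud  = 0.165/(54.1×0.21×4) = 0.003631 K/W
R_cav   = 0.165/(0.0471×0.79×4) = 1.109 K/W
1/R_core = 1/R_stud + 1/R_cav → R_core = 0.003619 K/W
R_outer = 0.019/(0.189×4) = 0.02513 K/W
R_total = 0.04919 K/W
Q = ΔT/R_total = 28/0.04919

Q ≈ 569 W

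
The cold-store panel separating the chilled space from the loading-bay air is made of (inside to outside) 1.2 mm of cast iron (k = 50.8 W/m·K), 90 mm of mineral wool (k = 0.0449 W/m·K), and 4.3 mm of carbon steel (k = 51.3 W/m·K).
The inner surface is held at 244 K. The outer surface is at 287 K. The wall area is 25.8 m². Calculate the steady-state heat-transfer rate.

Q ≈ 553 W

Thermal resistances in series:
R_cast iron = L/(kA) = 0.0012/(50.8×25.8) = 9.156×10^-7 K/W
R_mineral wool = L/(kA) = 0.09/(0.0449×25.8) = 0.07769 K/W
R_carbon steel = L/(kA) = 0.0043/(51.3×25.8) = 3.249×10^-6 K/W
R_total = 0.0777 K/W
Q = ΔT / R_total = 43 / 0.0777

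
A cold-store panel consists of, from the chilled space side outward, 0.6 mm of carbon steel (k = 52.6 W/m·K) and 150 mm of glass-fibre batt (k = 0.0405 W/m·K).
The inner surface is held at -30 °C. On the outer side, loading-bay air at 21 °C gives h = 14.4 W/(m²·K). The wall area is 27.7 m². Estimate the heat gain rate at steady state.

Q ≈ 374 W

Treating each layer as a thermal resistance in series:
R_carbon steel = L/(kA) = 0.0006/(52.6×27.7) = 4.118×10^-7 K/W
R_glass-fibre batt = L/(kA) = 0.15/(0.0405×27.7) = 0.1337 K/W
R_outer film = 1/(h_o·A) = 1/(14.4×27.7) = 0.002507 K/W
R_total = 0.1362 K/W
Q = ΔT / R_total = 51 / 0.1362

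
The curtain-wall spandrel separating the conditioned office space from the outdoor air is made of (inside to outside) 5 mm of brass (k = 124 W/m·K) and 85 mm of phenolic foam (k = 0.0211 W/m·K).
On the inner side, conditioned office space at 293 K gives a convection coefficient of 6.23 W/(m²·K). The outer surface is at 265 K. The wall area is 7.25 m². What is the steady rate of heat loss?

Q ≈ 48.5 W

Series thermal resistances:
R_inner film = 1/(h_i·A) = 1/(6.23×7.25) = 0.02214 K/W
R_brass = L/(kA) = 0.005/(124×7.25) = 5.562×10^-6 K/W
R_phenolic foam = L/(kA) = 0.085/(0.0211×7.25) = 0.5556 K/W
R_total = 0.5778 K/W
Q = ΔT / R_total = 28 / 0.5778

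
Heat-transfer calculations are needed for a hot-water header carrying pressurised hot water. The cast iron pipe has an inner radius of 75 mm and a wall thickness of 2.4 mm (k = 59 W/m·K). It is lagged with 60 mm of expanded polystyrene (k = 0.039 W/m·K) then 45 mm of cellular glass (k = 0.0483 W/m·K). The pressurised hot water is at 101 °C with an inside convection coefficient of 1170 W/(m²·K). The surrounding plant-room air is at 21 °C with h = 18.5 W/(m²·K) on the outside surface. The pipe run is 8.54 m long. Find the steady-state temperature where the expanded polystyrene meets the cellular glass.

T ≈ 44.6 °C

For a radial system each layer contributes R = ln(r_out/r_in)/(2πkL); films add R = 1/(hA).
R_inner film = 1/(h_i·2πr₁L) = 1/(1170×2π×0.075×8.54) = 2.124×10^-4 K/W
R_cast iron pipe wall = ln(77.4/75)/(2π×59×8.54) = 9.95×10^-6 K/W
R_expanded polystyrene = ln(137.4/77.4)/(2π×0.039×8.54) = 0.2742 K/W
R_cellular glass = ln(182.4/137.4)/(2π×0.0483×8.54) = 0.1093 K/W
R_outer film = 1/(h_o·2πr_oL) = 1/(18.5×2π×0.1824×8.54) = 0.005523 K/W
R_total = 0.3893 K/W
Q = ΔT/R_total = 80/0.3893
Q = 205 W
T_interface = T_inner − Q·ΣR(inner→interface) = 101 − 205×0.2745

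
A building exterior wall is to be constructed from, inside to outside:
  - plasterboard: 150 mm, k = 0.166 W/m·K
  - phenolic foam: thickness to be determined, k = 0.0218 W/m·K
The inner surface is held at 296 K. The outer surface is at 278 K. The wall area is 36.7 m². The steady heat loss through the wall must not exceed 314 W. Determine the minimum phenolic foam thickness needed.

L ≈ 26.2 mm

Using the resistance-network approach (series):
R_plasterboard = L/(kA) = 0.15/(0.166×36.7) = 0.02462 K/W
Sum of the known resistances R_other = 0.02462 K/W
Required total resistance R_tot = ΔT/Q_allow = 18/314 = 0.05732 K/W
R_phenolic foam = R_tot − R_other = 0.0327 K/W
L = R·k·A = 0.0327×0.0218×36.7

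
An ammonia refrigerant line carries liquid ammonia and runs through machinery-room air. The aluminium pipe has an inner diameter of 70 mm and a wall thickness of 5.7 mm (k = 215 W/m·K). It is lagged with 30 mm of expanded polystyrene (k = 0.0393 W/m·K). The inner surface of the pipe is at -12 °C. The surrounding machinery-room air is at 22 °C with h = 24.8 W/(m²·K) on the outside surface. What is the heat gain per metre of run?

q′ ≈ 14.6 W/m

Treating each annulus and film as a series resistance:
R_aluminium pipe wall = ln(40.7/35)/(2π×215×1) = 1.117×10^-4 K/W
R_expanded polystyrene = ln(70.7/40.7)/(2π×0.0393×1) = 2.236 K/W
R_outer film = 1/(h_o·2πr_oL) = 1/(24.8×2π×0.0707×1) = 0.09077 K/W
R_total = 2.327 K/W
Q = ΔT/R_total = 34/2.327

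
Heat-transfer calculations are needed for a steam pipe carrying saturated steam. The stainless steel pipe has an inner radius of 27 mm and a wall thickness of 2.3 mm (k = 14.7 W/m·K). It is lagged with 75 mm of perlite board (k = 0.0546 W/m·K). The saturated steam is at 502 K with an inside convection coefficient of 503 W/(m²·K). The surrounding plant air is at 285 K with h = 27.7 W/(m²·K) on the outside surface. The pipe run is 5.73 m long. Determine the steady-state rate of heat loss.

Radial resistances (cylindrical: R_cond = ln(r_o/r_i)/(2πkL), R_conv = 1/(h·2πrL)):
R_inner film = 1/(h_i·2πr₁L) = 1/(503×2π×0.027×5.73) = 0.002045 K/W
R_stainless steel pipe wall = ln(29.3/27)/(2π×14.7×5.73) = 1.545×10^-4 K/W
R_perlite board = ln(104.3/29.3)/(2π×0.0546×5.73) = 0.6459 K/W
R_outer film = 1/(h_o·2πr_oL) = 1/(27.7×2π×0.1043×5.73) = 0.009614 K/W
R_total = 0.6577 K/W
Q = ΔT/R_total = 217/0.6577

Q ≈ 330 W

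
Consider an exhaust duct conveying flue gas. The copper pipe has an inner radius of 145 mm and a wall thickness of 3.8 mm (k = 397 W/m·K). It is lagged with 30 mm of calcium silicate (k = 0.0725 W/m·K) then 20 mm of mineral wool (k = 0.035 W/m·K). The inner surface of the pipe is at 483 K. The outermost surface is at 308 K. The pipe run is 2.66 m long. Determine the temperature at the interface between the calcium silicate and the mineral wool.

Treating each annulus and film as a series resistance:
R_copper pipe wall = ln(148.8/145)/(2π×397×2.66) = 3.899×10^-6 K/W
R_calcium silicate = ln(178.8/148.8)/(2π×0.0725×2.66) = 0.1516 K/W
R_mineral wool = ln(198.8/178.8)/(2π×0.035×2.66) = 0.1813 K/W
R_total = 0.3328 K/W
Q = ΔT/R_total = 175/0.3328
Q = 526 W
T_interface = T_inner − Q·ΣR(inner→interface) = 483 − 526×0.1516

T ≈ 403 K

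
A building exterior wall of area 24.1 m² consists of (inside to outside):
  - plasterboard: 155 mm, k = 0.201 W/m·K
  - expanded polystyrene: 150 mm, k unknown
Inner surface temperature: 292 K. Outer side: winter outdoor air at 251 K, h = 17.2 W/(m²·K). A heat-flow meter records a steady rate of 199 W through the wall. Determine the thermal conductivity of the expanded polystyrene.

Using the resistance-network approach (series):
R_plasterboard = L/(kA) = 0.155/(0.201×24.1) = 0.032 K/W
R_outer film = 1/(h_o·A) = 1/(17.2×24.1) = 0.002412 K/W
Sum of known resistances R_other = 0.03441 K/W
Total R = ΔT/Q = 41/199 = 0.206 K/W
R_expanded polystyrene = R_total − R_other = 0.1716 K/W
k = L/(R·A) = 0.15/(0.1716×24.1)

k ≈ 0.0363 W/(m·K)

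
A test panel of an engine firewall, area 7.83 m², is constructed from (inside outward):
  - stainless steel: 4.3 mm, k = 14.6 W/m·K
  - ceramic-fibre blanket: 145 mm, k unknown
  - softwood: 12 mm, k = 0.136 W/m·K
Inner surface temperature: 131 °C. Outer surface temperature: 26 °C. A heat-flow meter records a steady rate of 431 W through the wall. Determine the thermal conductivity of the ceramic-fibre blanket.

k ≈ 0.0797 W/(m·K)

Series thermal resistances:
R_stainless steel = L/(kA) = 0.0043/(14.6×7.83) = 3.761×10^-5 K/W
R_softwood = L/(kA) = 0.012/(0.136×7.83) = 0.01127 K/W
Sum of known resistances R_other = 0.01131 K/W
Total R = ΔT/Q = 105/431 = 0.2436 K/W
R_ceramic-fibre blanket = R_total − R_other = 0.2323 K/W
k = L/(R·A) = 0.145/(0.2323×7.83)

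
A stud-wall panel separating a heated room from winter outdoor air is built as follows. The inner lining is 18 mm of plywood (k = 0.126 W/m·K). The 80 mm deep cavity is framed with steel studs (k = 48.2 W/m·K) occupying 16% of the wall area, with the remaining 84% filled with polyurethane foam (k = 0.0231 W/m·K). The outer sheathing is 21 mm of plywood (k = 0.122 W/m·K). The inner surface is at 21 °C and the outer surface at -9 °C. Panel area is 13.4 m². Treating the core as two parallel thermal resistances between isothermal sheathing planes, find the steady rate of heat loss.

Q ≈ 1240 W

Sheathing layers in series; stud and cavity paths in parallel between them.
R_inner = 0.018/(0.126×13.4) = 0.01066 K/W
R_stud  = 0.08/(48.2×0.16×13.4) = 7.741×10^-4 K/W
R_cav   = 0.08/(0.0231×0.84×13.4) = 0.3077 K/W
1/R_core = 1/R_stud + 1/R_cav → R_core = 7.722×10^-4 K/W
R_outer = 0.021/(0.122×13.4) = 0.01285 K/W
R_total = 0.02428 K/W
Q = ΔT/R_total = 30/0.02428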